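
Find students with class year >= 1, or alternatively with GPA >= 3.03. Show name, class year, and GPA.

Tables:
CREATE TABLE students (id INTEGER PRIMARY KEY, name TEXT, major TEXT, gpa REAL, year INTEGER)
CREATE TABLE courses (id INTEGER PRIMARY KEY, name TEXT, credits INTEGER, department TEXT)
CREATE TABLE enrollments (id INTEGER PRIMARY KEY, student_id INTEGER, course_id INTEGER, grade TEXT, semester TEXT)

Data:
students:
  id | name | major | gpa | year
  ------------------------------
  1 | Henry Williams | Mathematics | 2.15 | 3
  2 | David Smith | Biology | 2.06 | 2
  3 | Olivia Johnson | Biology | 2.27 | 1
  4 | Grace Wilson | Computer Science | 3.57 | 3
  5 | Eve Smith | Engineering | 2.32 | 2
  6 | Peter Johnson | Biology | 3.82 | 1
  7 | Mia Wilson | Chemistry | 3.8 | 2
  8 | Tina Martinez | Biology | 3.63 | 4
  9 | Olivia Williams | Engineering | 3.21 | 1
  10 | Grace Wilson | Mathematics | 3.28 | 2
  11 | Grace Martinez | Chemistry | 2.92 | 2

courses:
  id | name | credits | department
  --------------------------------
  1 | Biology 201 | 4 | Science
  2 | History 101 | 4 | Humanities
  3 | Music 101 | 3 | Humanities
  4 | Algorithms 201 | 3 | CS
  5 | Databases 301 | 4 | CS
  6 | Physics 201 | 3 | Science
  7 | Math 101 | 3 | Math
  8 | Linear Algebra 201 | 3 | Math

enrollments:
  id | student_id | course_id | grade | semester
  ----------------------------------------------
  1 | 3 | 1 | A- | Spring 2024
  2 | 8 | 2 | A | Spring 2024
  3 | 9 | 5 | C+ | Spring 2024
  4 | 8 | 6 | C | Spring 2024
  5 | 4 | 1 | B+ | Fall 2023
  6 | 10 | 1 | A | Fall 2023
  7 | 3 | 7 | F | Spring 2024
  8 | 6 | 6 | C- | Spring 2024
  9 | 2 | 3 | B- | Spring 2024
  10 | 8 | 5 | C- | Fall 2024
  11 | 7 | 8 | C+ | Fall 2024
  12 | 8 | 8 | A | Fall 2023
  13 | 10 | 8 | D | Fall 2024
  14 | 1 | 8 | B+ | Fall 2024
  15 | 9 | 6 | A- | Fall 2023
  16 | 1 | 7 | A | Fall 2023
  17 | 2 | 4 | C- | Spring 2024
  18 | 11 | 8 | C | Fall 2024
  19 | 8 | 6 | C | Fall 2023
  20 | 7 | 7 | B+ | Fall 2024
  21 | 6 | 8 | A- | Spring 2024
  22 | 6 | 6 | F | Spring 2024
SELECT name, year, gpa FROM students WHERE year >= 1 OR gpa >= 3.03

Execution result:
name | year | gpa
Henry Williams | 3 | 2.15
David Smith | 2 | 2.06
Olivia Johnson | 1 | 2.27
Grace Wilson | 3 | 3.57
Eve Smith | 2 | 2.32
Peter Johnson | 1 | 3.82
Mia Wilson | 2 | 3.80
Tina Martinez | 4 | 3.63
Olivia Williams | 1 | 3.21
Grace Wilson | 2 | 3.28
Grace Martinez | 2 | 2.92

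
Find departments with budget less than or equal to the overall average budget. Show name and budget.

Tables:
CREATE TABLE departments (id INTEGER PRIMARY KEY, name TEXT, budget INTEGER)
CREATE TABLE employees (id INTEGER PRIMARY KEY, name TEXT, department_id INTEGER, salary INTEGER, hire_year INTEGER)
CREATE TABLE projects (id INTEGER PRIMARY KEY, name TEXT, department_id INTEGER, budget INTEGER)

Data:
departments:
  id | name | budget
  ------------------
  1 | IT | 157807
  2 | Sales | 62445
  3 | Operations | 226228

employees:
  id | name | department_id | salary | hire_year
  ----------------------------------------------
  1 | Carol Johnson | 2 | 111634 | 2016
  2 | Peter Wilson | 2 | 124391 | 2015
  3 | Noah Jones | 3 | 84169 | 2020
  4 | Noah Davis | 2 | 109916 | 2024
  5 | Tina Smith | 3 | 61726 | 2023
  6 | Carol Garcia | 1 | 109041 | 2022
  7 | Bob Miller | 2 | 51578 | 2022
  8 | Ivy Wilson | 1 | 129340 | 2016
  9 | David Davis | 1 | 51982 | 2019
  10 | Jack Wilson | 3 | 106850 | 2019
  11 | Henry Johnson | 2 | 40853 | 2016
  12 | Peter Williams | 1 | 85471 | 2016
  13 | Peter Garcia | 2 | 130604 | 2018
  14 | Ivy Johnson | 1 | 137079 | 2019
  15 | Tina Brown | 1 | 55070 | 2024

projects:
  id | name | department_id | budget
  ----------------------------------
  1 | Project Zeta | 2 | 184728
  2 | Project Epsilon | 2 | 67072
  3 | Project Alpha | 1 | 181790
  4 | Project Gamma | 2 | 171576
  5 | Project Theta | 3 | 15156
SELECT name, budget FROM departments WHERE budget <= (SELECT AVG(budget) FROM departments)

Execution result:
name | budget
Sales | 62445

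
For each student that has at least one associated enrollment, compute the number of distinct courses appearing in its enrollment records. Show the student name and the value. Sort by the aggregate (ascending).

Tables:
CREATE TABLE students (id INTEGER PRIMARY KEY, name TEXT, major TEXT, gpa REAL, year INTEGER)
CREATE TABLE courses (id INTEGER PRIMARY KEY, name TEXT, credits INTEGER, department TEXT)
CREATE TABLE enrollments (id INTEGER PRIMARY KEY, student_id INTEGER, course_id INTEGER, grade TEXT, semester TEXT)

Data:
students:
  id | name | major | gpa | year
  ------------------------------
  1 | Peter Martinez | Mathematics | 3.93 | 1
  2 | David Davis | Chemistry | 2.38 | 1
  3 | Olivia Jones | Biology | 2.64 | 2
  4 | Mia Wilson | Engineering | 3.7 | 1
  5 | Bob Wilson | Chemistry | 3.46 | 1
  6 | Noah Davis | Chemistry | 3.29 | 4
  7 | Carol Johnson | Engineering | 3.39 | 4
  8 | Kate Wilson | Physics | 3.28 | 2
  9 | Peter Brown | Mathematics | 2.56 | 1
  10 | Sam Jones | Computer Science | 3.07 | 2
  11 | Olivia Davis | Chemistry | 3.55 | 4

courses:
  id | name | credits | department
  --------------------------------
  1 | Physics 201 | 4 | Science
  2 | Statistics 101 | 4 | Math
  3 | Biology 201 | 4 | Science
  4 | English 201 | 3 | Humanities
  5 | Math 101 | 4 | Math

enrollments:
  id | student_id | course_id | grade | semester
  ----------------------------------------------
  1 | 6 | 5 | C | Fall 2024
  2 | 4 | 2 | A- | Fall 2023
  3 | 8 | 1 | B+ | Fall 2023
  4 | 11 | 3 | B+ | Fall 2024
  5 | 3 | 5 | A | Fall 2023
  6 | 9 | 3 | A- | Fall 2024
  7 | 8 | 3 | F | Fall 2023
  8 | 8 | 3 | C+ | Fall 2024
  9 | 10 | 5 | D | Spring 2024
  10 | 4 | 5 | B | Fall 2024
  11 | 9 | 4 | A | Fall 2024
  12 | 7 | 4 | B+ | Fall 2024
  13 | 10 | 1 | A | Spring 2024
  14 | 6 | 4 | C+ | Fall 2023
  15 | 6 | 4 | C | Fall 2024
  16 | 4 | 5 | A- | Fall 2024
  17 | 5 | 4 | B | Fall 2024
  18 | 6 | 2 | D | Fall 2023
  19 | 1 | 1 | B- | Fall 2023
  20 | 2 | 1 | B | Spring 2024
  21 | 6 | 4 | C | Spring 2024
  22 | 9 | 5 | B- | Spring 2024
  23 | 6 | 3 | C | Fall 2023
SELECT p.name, COUNT(DISTINCT c.course_id) AS distinct_course_count FROM enrollments c JOIN students p ON c.student_id = p.id GROUP BY p.id, p.name ORDER BY distinct_course_count ASC

Execution result:
name | distinct_course_count
Peter Martinez | 1
David Davis | 1
Olivia Jones | 1
Bob Wilson | 1
Carol Johnson | 1
Olivia Davis | 1
Mia Wilson | 2
Kate Wilson | 2
Sam Jones | 2
Peter Brown | 3
Noah Davis | 4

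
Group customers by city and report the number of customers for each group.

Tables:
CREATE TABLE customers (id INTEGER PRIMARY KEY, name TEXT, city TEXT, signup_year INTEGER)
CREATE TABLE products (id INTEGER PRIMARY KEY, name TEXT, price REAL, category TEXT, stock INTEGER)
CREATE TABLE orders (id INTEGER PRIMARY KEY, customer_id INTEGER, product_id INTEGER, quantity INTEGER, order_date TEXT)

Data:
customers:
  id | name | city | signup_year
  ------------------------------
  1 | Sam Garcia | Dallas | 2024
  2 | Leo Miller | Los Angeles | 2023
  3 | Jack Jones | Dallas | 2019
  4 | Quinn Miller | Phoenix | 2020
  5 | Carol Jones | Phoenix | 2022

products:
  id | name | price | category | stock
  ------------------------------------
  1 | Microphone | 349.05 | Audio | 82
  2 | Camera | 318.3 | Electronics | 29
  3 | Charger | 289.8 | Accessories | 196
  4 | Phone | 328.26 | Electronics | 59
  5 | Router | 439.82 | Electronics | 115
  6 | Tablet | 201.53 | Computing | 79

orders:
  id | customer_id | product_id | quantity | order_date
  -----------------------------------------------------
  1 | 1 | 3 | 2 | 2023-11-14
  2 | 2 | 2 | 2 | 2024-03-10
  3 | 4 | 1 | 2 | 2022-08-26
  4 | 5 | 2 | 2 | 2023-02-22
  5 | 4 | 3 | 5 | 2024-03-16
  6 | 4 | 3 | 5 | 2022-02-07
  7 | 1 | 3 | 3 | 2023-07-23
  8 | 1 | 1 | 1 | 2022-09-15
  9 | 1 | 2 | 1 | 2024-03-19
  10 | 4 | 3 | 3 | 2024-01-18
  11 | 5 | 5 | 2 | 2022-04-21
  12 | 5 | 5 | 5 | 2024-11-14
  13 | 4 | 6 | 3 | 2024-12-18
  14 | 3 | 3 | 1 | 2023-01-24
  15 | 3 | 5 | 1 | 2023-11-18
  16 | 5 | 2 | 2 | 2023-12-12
SELECT city, COUNT(*) AS n FROM customers GROUP BY city

Execution result:
city | n
Dallas | 2
Los Angeles | 1
Phoenix | 2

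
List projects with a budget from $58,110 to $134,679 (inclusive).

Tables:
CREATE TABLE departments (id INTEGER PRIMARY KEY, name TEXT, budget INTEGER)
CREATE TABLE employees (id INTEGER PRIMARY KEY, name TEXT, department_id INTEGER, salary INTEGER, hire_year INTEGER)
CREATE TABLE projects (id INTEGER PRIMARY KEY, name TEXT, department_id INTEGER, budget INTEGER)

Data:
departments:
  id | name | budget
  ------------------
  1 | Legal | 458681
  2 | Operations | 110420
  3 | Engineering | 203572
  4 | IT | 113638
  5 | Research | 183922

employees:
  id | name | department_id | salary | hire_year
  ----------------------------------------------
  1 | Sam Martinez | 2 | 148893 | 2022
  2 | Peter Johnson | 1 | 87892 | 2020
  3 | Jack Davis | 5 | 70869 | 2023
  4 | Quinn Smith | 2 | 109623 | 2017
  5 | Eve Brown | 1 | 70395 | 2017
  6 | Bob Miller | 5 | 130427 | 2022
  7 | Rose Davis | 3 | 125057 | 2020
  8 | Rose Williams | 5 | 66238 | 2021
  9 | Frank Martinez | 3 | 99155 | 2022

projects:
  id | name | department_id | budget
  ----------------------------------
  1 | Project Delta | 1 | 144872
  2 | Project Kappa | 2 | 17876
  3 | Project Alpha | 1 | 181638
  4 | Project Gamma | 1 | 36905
SELECT name, budget FROM projects WHERE budget BETWEEN 58110 AND 134679

Execution result:
(no rows)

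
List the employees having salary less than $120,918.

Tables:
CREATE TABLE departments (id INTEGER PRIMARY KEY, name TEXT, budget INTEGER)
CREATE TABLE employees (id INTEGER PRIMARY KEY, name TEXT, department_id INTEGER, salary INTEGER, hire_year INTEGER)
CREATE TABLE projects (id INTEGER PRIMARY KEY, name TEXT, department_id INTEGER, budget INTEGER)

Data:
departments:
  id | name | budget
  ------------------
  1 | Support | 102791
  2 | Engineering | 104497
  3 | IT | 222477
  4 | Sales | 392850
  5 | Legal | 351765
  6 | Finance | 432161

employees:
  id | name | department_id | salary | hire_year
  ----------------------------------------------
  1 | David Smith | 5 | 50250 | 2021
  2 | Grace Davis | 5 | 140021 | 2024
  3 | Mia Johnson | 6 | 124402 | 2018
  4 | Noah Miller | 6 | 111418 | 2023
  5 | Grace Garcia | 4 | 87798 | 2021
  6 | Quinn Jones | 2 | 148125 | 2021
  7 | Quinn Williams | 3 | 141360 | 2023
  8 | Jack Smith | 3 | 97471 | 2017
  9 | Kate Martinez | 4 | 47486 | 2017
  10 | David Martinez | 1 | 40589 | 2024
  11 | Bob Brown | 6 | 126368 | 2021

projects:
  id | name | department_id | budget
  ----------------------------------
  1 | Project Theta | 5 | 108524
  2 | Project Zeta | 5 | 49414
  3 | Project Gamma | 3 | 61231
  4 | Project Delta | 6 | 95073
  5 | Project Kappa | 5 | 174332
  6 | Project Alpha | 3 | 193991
SELECT name, salary FROM employees WHERE salary < 120918

Execution result:
name | salary
David Smith | 50250
Noah Miller | 111418
Grace Garcia | 87798
Jack Smith | 97471
Kate Martinez | 47486
David Martinez | 40589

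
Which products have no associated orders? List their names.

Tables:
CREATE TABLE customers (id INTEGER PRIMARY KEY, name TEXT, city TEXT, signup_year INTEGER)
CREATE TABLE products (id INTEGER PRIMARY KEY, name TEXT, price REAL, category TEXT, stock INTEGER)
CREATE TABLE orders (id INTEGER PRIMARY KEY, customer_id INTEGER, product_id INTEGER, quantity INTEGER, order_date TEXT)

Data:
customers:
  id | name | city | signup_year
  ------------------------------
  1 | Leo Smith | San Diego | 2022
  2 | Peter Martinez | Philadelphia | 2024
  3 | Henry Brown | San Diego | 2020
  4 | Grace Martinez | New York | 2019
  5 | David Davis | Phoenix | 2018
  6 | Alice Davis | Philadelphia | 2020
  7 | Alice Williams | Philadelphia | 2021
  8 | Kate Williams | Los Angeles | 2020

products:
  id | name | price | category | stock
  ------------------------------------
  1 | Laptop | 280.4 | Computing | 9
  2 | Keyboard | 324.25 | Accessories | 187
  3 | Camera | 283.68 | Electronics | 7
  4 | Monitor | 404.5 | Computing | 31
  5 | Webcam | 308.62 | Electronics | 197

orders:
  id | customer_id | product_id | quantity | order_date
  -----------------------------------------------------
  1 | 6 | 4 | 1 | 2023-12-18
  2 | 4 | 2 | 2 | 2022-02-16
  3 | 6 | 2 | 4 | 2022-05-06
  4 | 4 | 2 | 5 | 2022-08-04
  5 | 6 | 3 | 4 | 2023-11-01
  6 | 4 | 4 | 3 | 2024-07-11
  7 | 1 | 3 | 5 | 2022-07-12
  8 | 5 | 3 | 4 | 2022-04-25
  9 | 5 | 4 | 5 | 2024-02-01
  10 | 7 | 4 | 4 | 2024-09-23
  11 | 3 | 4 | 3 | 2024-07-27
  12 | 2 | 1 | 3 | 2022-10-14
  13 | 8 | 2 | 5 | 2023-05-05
SELECT p.name FROM products p LEFT JOIN orders c ON c.product_id = p.id WHERE c.id IS NULL

Execution result:
Webcam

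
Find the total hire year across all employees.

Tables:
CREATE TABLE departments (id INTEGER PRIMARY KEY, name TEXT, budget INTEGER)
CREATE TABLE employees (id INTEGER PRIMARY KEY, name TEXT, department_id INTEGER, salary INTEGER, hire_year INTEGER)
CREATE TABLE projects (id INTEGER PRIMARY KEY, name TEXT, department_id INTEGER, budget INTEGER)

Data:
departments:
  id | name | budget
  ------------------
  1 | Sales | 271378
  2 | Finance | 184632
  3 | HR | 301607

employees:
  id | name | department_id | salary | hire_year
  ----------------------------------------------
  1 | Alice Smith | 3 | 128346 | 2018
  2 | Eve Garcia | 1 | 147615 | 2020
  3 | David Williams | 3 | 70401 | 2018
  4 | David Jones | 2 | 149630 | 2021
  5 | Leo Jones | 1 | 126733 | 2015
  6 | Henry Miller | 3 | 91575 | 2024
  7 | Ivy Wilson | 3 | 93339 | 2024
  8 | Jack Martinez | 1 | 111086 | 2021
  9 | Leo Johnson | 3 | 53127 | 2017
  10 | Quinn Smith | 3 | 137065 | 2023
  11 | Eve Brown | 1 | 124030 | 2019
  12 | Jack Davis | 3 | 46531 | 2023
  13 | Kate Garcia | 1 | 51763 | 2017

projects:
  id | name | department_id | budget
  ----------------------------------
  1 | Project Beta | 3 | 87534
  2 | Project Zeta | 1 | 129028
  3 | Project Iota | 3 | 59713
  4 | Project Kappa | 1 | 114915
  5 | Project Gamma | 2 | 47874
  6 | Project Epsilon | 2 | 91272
SELECT SUM(hire_year) FROM employees

Execution result:
26260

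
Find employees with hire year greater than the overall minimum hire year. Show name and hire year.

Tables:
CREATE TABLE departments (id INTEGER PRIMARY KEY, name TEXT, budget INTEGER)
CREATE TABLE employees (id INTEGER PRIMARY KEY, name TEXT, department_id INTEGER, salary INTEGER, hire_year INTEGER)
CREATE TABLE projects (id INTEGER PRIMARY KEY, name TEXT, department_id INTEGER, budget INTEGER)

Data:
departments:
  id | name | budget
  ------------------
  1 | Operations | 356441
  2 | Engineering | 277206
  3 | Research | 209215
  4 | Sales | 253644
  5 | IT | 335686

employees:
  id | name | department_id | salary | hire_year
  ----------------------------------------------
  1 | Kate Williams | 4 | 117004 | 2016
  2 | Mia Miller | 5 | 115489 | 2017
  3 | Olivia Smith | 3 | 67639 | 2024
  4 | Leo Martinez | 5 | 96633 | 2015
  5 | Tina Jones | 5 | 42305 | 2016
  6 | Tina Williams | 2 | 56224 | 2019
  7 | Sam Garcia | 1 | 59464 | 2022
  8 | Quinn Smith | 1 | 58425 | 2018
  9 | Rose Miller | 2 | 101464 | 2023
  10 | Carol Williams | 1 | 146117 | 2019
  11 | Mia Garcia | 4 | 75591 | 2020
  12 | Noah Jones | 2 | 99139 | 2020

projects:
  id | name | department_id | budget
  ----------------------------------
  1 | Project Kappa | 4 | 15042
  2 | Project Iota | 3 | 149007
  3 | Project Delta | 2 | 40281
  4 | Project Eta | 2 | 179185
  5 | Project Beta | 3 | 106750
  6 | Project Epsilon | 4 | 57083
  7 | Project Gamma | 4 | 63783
SELECT name, hire_year FROM employees WHERE hire_year > (SELECT MIN(hire_year) FROM employees)

Execution result:
name | hire_year
Kate Williams | 2016
Mia Miller | 2017
Olivia Smith | 2024
Tina Jones | 2016
Tina Williams | 2019
Sam Garcia | 2022
Quinn Smith | 2018
Rose Miller | 2023
Carol Williams | 2019
Mia Garcia | 2020
Noah Jones | 2020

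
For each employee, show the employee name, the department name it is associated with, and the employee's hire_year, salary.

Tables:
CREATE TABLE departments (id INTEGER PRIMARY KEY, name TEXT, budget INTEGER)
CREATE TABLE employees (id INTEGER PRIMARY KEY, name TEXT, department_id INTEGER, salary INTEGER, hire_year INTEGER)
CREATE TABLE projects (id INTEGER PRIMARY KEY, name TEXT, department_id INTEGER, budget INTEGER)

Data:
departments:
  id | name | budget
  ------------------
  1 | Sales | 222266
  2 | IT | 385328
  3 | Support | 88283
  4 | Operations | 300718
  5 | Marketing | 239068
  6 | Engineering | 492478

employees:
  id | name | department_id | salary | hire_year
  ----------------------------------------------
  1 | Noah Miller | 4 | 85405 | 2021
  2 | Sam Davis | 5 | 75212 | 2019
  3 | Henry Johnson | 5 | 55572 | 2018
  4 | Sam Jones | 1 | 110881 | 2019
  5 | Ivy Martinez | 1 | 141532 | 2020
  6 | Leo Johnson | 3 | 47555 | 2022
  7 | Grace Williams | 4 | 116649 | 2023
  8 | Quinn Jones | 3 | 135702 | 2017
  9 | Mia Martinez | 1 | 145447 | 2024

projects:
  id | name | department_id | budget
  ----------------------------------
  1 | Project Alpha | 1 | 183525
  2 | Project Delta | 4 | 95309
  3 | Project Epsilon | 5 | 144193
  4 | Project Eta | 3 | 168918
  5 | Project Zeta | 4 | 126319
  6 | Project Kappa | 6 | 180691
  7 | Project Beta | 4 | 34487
SELECT c.name, p.name AS department, c.hire_year, c.salary FROM employees c JOIN departments p ON c.department_id = p.id

Execution result:
name | department | hire_year | salary
Noah Miller | Operations | 2021 | 85405
Sam Davis | Marketing | 2019 | 75212
Henry Johnson | Marketing | 2018 | 55572
Sam Jones | Sales | 2019 | 110881
Ivy Martinez | Sales | 2020 | 141532
Leo Johnson | Support | 2022 | 47555
Grace Williams | Operations | 2023 | 116649
Quinn Jones | Support | 2017 | 135702
Mia Martinez | Sales | 2024 | 145447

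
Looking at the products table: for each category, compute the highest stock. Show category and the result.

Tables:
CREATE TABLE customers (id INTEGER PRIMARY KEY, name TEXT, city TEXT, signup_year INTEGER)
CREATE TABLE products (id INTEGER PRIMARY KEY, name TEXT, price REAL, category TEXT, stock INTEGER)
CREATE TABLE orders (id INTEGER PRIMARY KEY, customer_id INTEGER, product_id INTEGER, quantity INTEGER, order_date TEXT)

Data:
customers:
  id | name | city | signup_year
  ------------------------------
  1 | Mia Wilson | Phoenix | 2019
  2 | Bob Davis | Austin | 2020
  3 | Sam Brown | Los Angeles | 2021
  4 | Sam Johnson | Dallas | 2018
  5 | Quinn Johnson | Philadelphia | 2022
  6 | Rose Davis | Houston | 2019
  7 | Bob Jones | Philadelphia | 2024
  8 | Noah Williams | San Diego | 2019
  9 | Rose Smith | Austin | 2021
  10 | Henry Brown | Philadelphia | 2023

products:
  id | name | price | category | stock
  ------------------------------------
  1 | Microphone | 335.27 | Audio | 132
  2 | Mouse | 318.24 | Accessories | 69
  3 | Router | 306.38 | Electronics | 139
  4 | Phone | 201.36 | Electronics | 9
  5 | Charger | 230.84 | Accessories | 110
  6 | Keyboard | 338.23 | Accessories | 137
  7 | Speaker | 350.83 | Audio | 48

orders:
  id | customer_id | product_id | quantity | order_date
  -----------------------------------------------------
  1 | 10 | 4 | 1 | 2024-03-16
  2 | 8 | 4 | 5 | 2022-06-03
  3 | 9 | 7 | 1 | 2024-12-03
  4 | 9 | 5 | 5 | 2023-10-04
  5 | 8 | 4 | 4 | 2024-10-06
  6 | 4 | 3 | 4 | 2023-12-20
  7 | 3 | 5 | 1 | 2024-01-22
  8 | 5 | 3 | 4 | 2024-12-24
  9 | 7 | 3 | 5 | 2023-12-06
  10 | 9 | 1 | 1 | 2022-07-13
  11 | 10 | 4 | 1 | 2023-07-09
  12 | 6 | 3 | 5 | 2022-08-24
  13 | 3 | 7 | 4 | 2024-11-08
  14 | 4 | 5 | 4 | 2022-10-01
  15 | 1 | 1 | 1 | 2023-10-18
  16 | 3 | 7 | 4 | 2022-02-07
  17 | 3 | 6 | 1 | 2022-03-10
SELECT category, MAX(stock) AS max_stock FROM products GROUP BY category

Execution result:
category | max_stock
Accessories | 137
Audio | 132
Electronics | 139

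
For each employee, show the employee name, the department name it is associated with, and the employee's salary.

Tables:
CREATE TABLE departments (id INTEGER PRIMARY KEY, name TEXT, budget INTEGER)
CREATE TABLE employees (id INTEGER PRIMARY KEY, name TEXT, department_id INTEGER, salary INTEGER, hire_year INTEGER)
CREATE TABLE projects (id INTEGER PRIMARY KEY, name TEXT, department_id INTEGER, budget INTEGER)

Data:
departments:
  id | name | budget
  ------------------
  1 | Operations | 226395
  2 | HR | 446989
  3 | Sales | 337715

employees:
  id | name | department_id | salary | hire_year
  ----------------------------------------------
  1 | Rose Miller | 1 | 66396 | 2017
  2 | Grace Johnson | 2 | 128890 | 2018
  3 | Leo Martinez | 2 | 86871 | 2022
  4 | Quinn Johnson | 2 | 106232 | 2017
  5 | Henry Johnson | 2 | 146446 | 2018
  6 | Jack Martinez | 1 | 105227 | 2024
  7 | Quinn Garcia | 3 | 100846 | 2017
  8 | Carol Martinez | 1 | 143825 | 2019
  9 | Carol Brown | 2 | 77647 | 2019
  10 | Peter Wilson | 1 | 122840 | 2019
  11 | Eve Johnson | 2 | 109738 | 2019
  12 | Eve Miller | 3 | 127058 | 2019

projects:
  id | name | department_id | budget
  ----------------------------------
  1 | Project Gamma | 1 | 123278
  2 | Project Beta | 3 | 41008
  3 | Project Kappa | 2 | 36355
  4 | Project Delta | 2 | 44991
SELECT c.name, p.name AS department, c.salary FROM employees c JOIN departments p ON c.department_id = p.id

Execution result:
name | department | salary
Rose Miller | Operations | 66396
Grace Johnson | HR | 128890
Leo Martinez | HR | 86871
Quinn Johnson | HR | 106232
Henry Johnson | HR | 146446
Jack Martinez | Operations | 105227
Quinn Garcia | Sales | 100846
Carol Martinez | Operations | 143825
Carol Brown | HR | 77647
Peter Wilson | Operations | 122840
Eve Johnson | HR | 109738
Eve Miller | Sales | 127058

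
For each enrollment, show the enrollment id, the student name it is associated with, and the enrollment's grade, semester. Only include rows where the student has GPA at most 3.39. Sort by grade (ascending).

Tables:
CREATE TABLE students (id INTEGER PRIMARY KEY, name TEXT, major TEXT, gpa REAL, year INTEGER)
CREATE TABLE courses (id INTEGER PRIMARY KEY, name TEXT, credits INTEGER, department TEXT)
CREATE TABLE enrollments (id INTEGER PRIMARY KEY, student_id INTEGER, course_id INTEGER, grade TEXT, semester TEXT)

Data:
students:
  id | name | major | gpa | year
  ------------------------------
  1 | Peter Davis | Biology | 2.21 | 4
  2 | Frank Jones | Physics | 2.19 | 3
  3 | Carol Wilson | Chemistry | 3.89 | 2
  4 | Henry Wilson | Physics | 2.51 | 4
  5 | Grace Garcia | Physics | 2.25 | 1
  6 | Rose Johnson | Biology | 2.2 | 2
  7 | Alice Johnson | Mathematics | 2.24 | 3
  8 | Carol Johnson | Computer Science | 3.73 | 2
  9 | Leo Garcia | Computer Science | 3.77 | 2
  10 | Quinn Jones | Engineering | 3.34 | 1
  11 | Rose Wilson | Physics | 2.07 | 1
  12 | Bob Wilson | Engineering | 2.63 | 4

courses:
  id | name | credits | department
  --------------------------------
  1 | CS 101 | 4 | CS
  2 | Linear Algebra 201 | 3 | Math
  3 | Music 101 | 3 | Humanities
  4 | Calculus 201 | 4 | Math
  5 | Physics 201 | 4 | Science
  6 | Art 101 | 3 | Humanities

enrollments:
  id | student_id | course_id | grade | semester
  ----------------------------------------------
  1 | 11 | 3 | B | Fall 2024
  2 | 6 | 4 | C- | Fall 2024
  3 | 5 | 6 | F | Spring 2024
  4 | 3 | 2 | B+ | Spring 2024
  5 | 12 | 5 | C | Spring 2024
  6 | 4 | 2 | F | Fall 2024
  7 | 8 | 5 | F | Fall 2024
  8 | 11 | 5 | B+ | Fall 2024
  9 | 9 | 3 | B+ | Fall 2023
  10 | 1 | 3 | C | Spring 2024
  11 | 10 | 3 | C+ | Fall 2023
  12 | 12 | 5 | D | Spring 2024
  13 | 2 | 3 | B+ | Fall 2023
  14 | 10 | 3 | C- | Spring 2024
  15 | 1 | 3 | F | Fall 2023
SELECT c.id, p.name AS student, c.grade, c.semester FROM enrollments c JOIN students p ON c.student_id = p.id WHERE p.gpa <= 3.39 ORDER BY c.grade ASC

Execution result:
id | student | grade | semester
1 | Rose Wilson | B | Fall 2024
8 | Rose Wilson | B+ | Fall 2024
13 | Frank Jones | B+ | Fall 2023
5 | Bob Wilson | C | Spring 2024
10 | Peter Davis | C | Spring 2024
11 | Quinn Jones | C+ | Fall 2023
2 | Rose Johnson | C- | Fall 2024
14 | Quinn Jones | C- | Spring 2024
12 | Bob Wilson | D | Spring 2024
3 | Grace Garcia | F | Spring 2024
6 | Henry Wilson | F | Fall 2024
15 | Peter Davis | F | Fall 2023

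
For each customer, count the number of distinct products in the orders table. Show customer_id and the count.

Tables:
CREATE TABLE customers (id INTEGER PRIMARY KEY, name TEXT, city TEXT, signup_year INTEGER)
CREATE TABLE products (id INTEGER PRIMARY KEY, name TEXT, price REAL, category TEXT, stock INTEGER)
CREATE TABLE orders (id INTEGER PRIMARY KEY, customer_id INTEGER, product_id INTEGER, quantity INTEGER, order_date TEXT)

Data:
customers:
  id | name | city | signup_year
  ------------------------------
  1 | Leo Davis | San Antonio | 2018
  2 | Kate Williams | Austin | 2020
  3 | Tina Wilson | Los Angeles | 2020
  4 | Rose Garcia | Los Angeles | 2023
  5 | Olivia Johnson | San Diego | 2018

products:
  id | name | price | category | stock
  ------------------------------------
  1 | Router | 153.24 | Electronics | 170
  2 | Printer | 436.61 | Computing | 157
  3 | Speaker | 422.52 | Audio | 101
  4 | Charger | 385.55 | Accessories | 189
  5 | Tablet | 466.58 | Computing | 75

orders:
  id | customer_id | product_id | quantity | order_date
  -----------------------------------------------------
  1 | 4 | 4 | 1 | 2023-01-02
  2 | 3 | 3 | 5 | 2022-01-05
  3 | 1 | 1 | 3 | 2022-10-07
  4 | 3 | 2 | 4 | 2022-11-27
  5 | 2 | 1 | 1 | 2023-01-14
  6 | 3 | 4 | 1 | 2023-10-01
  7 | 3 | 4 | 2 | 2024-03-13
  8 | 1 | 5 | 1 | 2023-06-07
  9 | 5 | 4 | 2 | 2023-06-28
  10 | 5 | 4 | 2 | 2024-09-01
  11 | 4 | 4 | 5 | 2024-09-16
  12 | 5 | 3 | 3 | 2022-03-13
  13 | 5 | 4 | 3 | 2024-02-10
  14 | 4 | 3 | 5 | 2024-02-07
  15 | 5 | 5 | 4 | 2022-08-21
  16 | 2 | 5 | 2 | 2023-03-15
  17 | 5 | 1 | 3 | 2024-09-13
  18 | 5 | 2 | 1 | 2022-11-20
SELECT customer_id, COUNT(DISTINCT product_id) AS distinct_product_count FROM orders GROUP BY customer_id

Execution result:
customer_id | distinct_product_count
1 | 2
2 | 2
3 | 3
4 | 2
5 | 5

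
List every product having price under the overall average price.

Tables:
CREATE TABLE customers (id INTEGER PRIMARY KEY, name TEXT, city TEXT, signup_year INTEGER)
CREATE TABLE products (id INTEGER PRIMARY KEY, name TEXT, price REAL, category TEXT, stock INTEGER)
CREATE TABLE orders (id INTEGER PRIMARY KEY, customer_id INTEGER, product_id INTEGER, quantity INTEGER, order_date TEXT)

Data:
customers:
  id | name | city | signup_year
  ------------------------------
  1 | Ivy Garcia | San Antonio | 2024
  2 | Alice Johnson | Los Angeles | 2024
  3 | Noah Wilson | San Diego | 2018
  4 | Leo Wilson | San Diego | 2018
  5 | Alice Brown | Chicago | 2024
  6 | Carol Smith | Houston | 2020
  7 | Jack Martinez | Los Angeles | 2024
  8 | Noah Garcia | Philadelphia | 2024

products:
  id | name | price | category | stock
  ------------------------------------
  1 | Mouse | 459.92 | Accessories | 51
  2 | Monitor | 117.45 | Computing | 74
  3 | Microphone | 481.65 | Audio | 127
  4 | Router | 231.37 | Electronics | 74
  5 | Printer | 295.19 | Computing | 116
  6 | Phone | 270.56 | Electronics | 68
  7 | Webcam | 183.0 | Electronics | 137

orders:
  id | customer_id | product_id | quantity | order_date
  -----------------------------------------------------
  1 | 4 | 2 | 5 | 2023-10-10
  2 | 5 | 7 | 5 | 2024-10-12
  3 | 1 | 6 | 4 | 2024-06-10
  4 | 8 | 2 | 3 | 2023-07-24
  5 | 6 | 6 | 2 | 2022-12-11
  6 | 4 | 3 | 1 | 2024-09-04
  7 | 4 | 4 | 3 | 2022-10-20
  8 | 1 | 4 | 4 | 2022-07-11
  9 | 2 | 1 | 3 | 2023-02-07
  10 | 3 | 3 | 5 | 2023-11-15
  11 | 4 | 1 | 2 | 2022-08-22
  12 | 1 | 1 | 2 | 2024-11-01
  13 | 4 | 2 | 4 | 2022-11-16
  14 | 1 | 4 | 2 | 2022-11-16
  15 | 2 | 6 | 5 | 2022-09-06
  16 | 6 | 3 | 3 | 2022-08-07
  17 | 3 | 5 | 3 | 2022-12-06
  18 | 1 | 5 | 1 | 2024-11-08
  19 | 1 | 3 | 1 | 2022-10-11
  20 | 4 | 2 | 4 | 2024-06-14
SELECT name, price FROM products WHERE price < (SELECT AVG(price) FROM products)

Execution result:
name | price
Monitor | 117.45
Router | 231.37
Phone | 270.56
Webcam | 183.00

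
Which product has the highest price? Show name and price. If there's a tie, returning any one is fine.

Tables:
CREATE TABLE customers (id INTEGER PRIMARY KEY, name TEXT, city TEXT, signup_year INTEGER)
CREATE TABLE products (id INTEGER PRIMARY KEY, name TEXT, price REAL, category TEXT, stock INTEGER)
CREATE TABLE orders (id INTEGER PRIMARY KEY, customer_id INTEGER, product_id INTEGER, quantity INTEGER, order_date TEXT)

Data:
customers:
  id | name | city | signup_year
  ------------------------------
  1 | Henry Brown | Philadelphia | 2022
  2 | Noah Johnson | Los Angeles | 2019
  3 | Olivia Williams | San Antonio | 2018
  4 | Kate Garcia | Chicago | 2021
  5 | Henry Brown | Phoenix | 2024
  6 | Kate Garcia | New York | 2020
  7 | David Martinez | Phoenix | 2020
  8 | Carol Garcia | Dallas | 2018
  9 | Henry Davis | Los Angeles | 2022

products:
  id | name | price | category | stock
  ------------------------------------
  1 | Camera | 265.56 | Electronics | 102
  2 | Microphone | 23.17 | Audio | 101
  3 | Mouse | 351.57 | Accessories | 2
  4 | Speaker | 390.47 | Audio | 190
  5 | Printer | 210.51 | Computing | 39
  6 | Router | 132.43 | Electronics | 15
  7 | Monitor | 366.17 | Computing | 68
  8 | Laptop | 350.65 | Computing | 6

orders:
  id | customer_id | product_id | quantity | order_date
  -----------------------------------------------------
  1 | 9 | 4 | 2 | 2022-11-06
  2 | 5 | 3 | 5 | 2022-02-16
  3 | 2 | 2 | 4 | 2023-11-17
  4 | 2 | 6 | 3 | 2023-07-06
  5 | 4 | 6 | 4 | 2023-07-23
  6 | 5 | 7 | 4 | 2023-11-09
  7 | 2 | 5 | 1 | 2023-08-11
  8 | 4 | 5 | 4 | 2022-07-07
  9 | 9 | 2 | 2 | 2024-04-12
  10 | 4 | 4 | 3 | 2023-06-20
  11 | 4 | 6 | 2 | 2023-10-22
SELECT name, price FROM products ORDER BY price DESC LIMIT 1

Execution result:
name | price
Speaker | 390.47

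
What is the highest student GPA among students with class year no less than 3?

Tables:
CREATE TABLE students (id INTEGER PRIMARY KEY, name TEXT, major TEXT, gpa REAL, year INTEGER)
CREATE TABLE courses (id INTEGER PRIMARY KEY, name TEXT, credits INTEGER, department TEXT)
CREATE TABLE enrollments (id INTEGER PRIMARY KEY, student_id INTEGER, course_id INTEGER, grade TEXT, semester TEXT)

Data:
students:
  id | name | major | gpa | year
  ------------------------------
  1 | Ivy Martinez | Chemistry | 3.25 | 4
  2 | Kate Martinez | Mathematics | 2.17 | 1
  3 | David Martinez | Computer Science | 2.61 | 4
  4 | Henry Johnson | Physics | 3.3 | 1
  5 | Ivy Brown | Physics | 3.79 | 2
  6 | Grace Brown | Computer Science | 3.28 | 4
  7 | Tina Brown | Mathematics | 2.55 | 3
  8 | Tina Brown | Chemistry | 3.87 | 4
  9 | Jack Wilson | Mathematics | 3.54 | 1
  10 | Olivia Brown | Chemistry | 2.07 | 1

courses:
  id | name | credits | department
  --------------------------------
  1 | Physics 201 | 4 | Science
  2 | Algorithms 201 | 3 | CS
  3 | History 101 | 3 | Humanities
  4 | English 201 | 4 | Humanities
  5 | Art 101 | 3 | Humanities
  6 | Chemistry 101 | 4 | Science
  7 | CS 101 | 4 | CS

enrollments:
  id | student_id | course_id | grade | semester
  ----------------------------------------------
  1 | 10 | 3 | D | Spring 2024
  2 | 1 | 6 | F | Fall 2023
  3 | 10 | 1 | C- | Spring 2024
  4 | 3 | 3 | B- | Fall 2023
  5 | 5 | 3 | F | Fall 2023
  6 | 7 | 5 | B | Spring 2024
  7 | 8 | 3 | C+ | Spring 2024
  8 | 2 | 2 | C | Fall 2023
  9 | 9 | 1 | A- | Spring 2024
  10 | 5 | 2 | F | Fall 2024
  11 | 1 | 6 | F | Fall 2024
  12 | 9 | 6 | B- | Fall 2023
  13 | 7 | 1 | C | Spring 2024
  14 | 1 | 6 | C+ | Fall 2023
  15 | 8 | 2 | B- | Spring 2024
SELECT MAX(gpa) FROM students WHERE year >= 3

Execution result:
3.87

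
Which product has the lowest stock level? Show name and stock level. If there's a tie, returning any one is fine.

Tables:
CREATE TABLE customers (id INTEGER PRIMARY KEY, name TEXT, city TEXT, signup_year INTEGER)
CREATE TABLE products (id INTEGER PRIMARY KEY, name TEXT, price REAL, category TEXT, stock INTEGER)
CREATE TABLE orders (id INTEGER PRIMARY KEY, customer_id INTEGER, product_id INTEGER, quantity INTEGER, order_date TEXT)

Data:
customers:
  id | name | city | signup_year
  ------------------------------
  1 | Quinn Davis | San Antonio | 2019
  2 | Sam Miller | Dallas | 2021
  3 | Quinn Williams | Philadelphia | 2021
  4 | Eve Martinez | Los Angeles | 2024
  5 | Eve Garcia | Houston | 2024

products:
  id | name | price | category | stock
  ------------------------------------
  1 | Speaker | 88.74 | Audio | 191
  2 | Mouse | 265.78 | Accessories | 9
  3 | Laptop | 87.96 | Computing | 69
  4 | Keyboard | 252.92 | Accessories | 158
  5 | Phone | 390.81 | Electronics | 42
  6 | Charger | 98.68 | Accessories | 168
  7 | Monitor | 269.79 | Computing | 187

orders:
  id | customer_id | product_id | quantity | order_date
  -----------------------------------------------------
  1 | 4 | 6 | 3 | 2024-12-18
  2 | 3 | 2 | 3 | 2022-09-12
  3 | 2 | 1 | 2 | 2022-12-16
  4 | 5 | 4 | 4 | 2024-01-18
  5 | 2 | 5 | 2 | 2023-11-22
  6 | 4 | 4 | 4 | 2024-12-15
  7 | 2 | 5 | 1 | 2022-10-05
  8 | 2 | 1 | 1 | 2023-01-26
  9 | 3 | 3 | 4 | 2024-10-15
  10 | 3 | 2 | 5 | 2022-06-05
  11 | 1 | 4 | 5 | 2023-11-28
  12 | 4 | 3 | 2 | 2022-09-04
SELECT name, stock FROM products ORDER BY stock ASC LIMIT 1

Execution result:
name | stock
Mouse | 9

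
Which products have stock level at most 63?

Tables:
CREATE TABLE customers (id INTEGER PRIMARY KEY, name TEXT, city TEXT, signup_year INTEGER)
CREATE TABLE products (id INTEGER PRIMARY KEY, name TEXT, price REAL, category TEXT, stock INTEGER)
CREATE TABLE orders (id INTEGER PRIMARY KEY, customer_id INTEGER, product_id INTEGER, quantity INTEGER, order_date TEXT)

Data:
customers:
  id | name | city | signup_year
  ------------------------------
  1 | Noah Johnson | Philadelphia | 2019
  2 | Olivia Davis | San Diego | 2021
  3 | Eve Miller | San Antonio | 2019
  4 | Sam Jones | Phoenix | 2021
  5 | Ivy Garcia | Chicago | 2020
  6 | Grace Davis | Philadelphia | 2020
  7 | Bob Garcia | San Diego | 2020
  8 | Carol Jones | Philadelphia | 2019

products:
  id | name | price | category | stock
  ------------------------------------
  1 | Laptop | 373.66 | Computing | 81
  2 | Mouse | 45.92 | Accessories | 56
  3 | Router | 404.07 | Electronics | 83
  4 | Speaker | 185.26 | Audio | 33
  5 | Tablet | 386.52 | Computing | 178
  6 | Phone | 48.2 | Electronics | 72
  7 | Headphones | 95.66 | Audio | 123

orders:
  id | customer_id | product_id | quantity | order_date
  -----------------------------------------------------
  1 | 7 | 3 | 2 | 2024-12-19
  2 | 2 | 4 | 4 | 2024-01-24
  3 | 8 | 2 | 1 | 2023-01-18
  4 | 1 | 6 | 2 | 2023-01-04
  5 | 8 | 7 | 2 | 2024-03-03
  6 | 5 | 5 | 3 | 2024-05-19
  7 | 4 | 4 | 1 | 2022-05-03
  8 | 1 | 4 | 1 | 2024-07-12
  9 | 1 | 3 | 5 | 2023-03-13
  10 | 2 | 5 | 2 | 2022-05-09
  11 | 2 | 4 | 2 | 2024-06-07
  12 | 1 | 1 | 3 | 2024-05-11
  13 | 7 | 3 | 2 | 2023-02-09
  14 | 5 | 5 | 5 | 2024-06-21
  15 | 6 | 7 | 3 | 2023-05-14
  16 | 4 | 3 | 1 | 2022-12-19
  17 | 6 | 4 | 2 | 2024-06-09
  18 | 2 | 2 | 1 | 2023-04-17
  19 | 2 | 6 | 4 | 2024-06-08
SELECT name, stock FROM products WHERE stock <= 63

Execution result:
name | stock
Mouse | 56
Speaker | 33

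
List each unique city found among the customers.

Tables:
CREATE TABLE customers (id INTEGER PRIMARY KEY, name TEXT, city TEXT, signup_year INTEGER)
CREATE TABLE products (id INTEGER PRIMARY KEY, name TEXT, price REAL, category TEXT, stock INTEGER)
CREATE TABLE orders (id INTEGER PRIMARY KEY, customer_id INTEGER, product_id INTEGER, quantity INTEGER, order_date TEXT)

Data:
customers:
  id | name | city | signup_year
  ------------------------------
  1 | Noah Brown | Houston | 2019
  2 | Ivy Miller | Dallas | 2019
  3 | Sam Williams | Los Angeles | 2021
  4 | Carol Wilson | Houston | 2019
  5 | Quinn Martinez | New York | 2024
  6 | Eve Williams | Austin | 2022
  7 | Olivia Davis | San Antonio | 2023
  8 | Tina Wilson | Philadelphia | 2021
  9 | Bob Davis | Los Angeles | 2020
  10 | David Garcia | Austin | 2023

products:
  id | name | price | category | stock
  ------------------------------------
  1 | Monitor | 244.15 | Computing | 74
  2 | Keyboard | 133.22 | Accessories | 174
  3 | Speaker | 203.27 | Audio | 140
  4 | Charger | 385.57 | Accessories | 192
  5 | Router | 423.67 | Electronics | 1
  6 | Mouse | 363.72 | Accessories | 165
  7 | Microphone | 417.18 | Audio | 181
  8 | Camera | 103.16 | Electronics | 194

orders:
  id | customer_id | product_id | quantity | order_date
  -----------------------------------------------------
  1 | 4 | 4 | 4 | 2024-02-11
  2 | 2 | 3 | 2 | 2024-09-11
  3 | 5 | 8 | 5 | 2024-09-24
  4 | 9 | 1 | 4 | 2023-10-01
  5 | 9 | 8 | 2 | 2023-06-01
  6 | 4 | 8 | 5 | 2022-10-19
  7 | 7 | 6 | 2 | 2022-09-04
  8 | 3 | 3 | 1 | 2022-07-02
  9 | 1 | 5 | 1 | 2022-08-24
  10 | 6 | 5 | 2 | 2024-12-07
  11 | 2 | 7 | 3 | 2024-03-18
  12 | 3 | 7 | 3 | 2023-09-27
SELECT DISTINCT city FROM customers

Execution result:
city
Houston
Dallas
Los Angeles
New York
Austin
San Antonio
Philadelphia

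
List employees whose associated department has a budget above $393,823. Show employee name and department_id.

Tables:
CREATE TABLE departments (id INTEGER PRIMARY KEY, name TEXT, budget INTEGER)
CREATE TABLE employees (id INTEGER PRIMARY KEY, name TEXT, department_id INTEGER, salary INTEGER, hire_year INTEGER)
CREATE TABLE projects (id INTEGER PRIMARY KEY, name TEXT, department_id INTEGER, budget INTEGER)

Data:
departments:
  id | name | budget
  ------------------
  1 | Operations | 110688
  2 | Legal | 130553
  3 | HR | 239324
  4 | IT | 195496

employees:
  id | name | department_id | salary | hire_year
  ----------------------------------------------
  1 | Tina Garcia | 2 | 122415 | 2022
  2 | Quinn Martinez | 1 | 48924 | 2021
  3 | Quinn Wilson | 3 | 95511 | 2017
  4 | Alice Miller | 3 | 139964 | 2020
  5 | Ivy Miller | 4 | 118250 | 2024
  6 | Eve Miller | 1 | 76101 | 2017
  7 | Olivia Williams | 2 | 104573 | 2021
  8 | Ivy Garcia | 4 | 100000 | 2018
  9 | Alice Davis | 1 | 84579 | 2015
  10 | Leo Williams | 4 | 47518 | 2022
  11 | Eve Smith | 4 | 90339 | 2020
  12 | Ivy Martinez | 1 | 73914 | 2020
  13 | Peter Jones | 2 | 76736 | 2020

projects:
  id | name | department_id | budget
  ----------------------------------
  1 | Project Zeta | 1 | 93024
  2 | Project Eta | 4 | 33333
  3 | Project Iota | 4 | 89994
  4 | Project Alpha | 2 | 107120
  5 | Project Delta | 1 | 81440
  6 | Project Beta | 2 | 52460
SELECT name, department_id FROM employees WHERE department_id IN (SELECT id FROM departments WHERE budget > 393823)

Execution result:
(no rows)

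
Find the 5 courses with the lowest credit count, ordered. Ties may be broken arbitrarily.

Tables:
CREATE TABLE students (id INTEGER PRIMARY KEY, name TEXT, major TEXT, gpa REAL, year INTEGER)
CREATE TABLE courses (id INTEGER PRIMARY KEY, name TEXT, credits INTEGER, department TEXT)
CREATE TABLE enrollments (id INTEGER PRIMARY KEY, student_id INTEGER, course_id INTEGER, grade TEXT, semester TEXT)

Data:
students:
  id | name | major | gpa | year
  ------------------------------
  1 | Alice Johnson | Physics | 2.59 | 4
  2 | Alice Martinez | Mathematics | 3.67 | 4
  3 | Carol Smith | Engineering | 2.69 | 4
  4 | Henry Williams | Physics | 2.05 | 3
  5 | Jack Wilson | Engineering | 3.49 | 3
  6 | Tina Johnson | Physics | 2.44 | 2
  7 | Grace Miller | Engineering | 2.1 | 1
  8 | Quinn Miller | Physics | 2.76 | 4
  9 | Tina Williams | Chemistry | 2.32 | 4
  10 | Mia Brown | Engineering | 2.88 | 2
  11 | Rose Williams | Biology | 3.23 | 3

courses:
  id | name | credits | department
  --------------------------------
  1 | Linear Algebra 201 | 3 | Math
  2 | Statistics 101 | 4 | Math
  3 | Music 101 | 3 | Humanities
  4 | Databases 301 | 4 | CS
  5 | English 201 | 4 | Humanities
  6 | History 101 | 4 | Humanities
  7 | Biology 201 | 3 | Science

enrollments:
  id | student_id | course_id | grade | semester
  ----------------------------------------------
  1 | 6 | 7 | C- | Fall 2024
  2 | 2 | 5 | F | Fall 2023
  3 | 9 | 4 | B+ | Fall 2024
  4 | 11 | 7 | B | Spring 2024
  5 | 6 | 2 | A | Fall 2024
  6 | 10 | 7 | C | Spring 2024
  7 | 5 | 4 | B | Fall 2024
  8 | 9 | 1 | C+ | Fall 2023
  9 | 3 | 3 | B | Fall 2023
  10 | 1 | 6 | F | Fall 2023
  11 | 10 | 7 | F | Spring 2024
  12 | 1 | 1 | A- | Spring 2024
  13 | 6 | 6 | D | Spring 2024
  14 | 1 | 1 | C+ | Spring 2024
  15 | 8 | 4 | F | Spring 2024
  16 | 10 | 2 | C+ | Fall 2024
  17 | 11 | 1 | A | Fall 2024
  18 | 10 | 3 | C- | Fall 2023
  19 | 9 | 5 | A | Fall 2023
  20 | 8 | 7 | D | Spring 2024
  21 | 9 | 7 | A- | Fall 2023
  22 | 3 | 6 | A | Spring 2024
SELECT name, credits FROM courses ORDER BY credits ASC LIMIT 5

Execution result:
name | credits
Linear Algebra 201 | 3
Music 101 | 3
Biology 201 | 3
Statistics 101 | 4
Databases 301 | 4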